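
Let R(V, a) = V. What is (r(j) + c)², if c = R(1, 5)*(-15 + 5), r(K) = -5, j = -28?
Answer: 225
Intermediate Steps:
c = -10 (c = 1*(-15 + 5) = 1*(-10) = -10)
(r(j) + c)² = (-5 - 10)² = (-15)² = 225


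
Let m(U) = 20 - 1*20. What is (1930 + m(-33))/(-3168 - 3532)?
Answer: -193/670 ≈ -0.28806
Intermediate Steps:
m(U) = 0 (m(U) = 20 - 20 = 0)
(1930 + m(-33))/(-3168 - 3532) = (1930 + 0)/(-3168 - 3532) = 1930/(-6700) = 1930*(-1/6700) = -193/670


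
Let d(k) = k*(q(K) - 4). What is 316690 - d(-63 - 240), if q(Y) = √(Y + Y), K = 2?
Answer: 316084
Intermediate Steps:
q(Y) = √2*√Y (q(Y) = √(2*Y) = √2*√Y)
d(k) = -2*k (d(k) = k*(√2*√2 - 4) = k*(2 - 4) = k*(-2) = -2*k)
316690 - d(-63 - 240) = 316690 - (-2)*(-63 - 240) = 316690 - (-2)*(-303) = 316690 - 1*606 = 316690 - 606 = 316084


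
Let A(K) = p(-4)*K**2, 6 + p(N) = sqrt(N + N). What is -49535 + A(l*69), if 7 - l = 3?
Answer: -506591 + 152352*I*sqrt(2) ≈ -5.0659e+5 + 2.1546e+5*I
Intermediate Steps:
l = 4 (l = 7 - 1*3 = 7 - 3 = 4)
p(N) = -6 + sqrt(2)*sqrt(N) (p(N) = -6 + sqrt(N + N) = -6 + sqrt(2*N) = -6 + sqrt(2)*sqrt(N))
A(K) = K**2*(-6 + 2*I*sqrt(2)) (A(K) = (-6 + sqrt(2)*sqrt(-4))*K**2 = (-6 + sqrt(2)*(2*I))*K**2 = (-6 + 2*I*sqrt(2))*K**2 = K**2*(-6 + 2*I*sqrt(2)))
-49535 + A(l*69) = -49535 + 2*(4*69)**2*(-3 + I*sqrt(2)) = -49535 + 2*276**2*(-3 + I*sqrt(2)) = -49535 + 2*76176*(-3 + I*sqrt(2)) = -49535 + (-457056 + 152352*I*sqrt(2)) = -506591 + 152352*I*sqrt(2)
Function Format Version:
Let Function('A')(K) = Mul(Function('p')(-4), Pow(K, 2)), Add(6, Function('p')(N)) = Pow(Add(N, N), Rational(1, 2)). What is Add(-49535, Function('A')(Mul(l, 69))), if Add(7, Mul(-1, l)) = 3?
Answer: Add(-506591, Mul(152352, I, Pow(2, Rational(1, 2)))) ≈ Add(-5.0659e+5, Mul(2.1546e+5, I))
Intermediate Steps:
l = 4 (l = Add(7, Mul(-1, 3)) = Add(7, -3) = 4)
Function('p')(N) = Add(-6, Mul(Pow(2, Rational(1, 2)), Pow(N, Rational(1, 2)))) (Function('p')(N) = Add(-6, Pow(Add(N, N), Rational(1, 2))) = Add(-6, Pow(Mul(2, N), Rational(1, 2))) = Add(-6, Mul(Pow(2, Rational(1, 2)), Pow(N, Rational(1, 2)))))
Function('A')(K) = Mul(Pow(K, 2), Add(-6, Mul(2, I, Pow(2, Rational(1, 2))))) (Function('A')(K) = Mul(Add(-6, Mul(Pow(2, Rational(1, 2)), Pow(-4, Rational(1, 2)))), Pow(K, 2)) = Mul(Add(-6, Mul(Pow(2, Rational(1, 2)), Mul(2, I))), Pow(K, 2)) = Mul(Add(-6, Mul(2, I, Pow(2, Rational(1, 2)))), Pow(K, 2)) = Mul(Pow(K, 2), Add(-6, Mul(2, I, Pow(2, Rational(1, 2))))))
Add(-49535, Function('A')(Mul(l, 69))) = Add(-49535, Mul(2, Pow(Mul(4, 69), 2), Add(-3, Mul(I, Pow(2, Rational(1, 2)))))) = Add(-49535, Mul(2, Pow(276, 2), Add(-3, Mul(I, Pow(2, Rational(1, 2)))))) = Add(-49535, Mul(2, 76176, Add(-3, Mul(I, Pow(2, Rational(1, 2)))))) = Add(-49535, Add(-457056, Mul(152352, I, Pow(2, Rational(1, 2))))) = Add(-506591, Mul(152352, I, Pow(2, Rational(1, 2))))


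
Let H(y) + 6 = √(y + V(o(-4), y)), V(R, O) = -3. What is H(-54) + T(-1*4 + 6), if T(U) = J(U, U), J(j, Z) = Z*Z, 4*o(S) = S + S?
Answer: -2 + I*√57 ≈ -2.0 + 7.5498*I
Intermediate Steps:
o(S) = S/2 (o(S) = (S + S)/4 = (2*S)/4 = S/2)
J(j, Z) = Z²
T(U) = U²
H(y) = -6 + √(-3 + y) (H(y) = -6 + √(y - 3) = -6 + √(-3 + y))
H(-54) + T(-1*4 + 6) = (-6 + √(-3 - 54)) + (-1*4 + 6)² = (-6 + √(-57)) + (-4 + 6)² = (-6 + I*√57) + 2² = (-6 + I*√57) + 4 = -2 + I*√57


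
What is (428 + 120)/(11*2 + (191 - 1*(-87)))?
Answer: 137/75 ≈ 1.8267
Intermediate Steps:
(428 + 120)/(11*2 + (191 - 1*(-87))) = 548/(22 + (191 + 87)) = 548/(22 + 278) = 548/300 = 548*(1/300) = 137/75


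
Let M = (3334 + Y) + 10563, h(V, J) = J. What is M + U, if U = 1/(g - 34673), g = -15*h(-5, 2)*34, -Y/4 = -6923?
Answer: 1484436176/35693 ≈ 41589.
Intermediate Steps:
Y = 27692 (Y = -4*(-6923) = 27692)
g = -1020 (g = -15*2*34 = -30*34 = -1020)
U = -1/35693 (U = 1/(-1020 - 34673) = 1/(-35693) = -1/35693 ≈ -2.8017e-5)
M = 41589 (M = (3334 + 27692) + 10563 = 31026 + 10563 = 41589)
M + U = 41589 - 1/35693 = 1484436176/35693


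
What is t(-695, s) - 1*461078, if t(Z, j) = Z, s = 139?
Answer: -461773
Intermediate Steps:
t(-695, s) - 1*461078 = -695 - 1*461078 = -695 - 461078 = -461773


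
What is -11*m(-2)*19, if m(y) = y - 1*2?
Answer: 836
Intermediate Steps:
m(y) = -2 + y (m(y) = y - 2 = -2 + y)
-11*m(-2)*19 = -11*(-2 - 2)*19 = -11*(-4)*19 = 44*19 = 836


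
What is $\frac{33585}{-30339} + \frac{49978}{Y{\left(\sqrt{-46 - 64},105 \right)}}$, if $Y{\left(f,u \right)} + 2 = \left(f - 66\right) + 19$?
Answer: $- \frac{8264686277}{8464581} - \frac{49978 i \sqrt{110}}{2511} \approx -976.38 - 208.75 i$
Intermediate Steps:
$Y{\left(f,u \right)} = -49 + f$ ($Y{\left(f,u \right)} = -2 + \left(\left(f - 66\right) + 19\right) = -2 + \left(\left(-66 + f\right) + 19\right) = -2 + \left(-47 + f\right) = -49 + f$)
$\frac{33585}{-30339} + \frac{49978}{Y{\left(\sqrt{-46 - 64},105 \right)}} = \frac{33585}{-30339} + \frac{49978}{-49 + \sqrt{-46 - 64}} = 33585 \left(- \frac{1}{30339}\right) + \frac{49978}{-49 + \sqrt{-110}} = - \frac{11195}{10113} + \frac{49978}{-49 + i \sqrt{110}}$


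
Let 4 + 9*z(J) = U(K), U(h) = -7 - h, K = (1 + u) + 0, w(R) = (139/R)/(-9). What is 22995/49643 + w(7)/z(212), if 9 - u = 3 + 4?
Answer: 9153887/4865014 ≈ 1.8816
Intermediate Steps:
u = 2 (u = 9 - (3 + 4) = 9 - 1*7 = 9 - 7 = 2)
w(R) = -139/(9*R) (w(R) = (139/R)*(-1/9) = -139/(9*R))
K = 3 (K = (1 + 2) + 0 = 3 + 0 = 3)
z(J) = -14/9 (z(J) = -4/9 + (-7 - 1*3)/9 = -4/9 + (-7 - 3)/9 = -4/9 + (1/9)*(-10) = -4/9 - 10/9 = -14/9)
22995/49643 + w(7)/z(212) = 22995/49643 + (-139/9/7)/(-14/9) = 22995*(1/49643) - 139/9*1/7*(-9/14) = 22995/49643 - 139/63*(-9/14) = 22995/49643 + 139/98 = 9153887/4865014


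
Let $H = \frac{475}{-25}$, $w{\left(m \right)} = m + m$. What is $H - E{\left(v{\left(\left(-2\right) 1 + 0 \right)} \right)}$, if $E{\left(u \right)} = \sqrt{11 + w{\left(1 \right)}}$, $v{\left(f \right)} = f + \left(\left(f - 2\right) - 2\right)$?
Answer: $-19 - \sqrt{13} \approx -22.606$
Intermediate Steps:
$w{\left(m \right)} = 2 m$
$v{\left(f \right)} = -4 + 2 f$ ($v{\left(f \right)} = f + \left(\left(-2 + f\right) - 2\right) = f + \left(-4 + f\right) = -4 + 2 f$)
$E{\left(u \right)} = \sqrt{13}$ ($E{\left(u \right)} = \sqrt{11 + 2 \cdot 1} = \sqrt{11 + 2} = \sqrt{13}$)
$H = -19$ ($H = 475 \left(- \frac{1}{25}\right) = -19$)
$H - E{\left(v{\left(\left(-2\right) 1 + 0 \right)} \right)} = -19 - \sqrt{13}$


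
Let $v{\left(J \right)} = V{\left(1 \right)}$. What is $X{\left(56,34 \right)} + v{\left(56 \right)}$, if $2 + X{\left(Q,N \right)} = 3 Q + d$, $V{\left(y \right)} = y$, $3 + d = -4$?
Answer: $160$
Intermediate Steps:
$d = -7$ ($d = -3 - 4 = -7$)
$X{\left(Q,N \right)} = -9 + 3 Q$ ($X{\left(Q,N \right)} = -2 + \left(3 Q - 7\right) = -2 + \left(-7 + 3 Q\right) = -9 + 3 Q$)
$v{\left(J \right)} = 1$
$X{\left(56,34 \right)} + v{\left(56 \right)} = \left(-9 + 3 \cdot 56\right) + 1 = \left(-9 + 168\right) + 1 = 159 + 1 = 160$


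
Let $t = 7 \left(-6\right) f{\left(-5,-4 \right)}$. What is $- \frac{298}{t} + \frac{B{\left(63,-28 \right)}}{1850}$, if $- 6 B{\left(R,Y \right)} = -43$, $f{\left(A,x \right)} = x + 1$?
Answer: $- \frac{550397}{233100} \approx -2.3612$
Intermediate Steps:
$f{\left(A,x \right)} = 1 + x$
$B{\left(R,Y \right)} = \frac{43}{6}$ ($B{\left(R,Y \right)} = \left(- \frac{1}{6}\right) \left(-43\right) = \frac{43}{6}$)
$t = 126$ ($t = 7 \left(-6\right) \left(1 - 4\right) = \left(-42\right) \left(-3\right) = 126$)
$- \frac{298}{t} + \frac{B{\left(63,-28 \right)}}{1850} = - \frac{298}{126} + \frac{43}{6 \cdot 1850} = \left(-298\right) \frac{1}{126} + \frac{43}{6} \cdot \frac{1}{1850} = - \frac{149}{63} + \frac{43}{11100} = - \frac{550397}{233100}$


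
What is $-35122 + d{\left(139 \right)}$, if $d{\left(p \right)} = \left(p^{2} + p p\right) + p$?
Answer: $3659$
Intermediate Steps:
$d{\left(p \right)} = p + 2 p^{2}$ ($d{\left(p \right)} = \left(p^{2} + p^{2}\right) + p = 2 p^{2} + p = p + 2 p^{2}$)
$-35122 + d{\left(139 \right)} = -35122 + 139 \left(1 + 2 \cdot 139\right) = -35122 + 139 \left(1 + 278\right) = -35122 + 139 \cdot 279 = -35122 + 38781 = 3659$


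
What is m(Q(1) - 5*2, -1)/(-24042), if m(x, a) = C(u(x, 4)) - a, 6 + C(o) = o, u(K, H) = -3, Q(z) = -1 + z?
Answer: 4/12021 ≈ 0.00033275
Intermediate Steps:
C(o) = -6 + o
m(x, a) = -9 - a (m(x, a) = (-6 - 3) - a = -9 - a)
m(Q(1) - 5*2, -1)/(-24042) = (-9 - 1*(-1))/(-24042) = (-9 + 1)*(-1/24042) = -8*(-1/24042) = 4/12021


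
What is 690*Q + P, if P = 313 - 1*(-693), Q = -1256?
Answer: -865634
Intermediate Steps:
P = 1006 (P = 313 + 693 = 1006)
690*Q + P = 690*(-1256) + 1006 = -866640 + 1006 = -865634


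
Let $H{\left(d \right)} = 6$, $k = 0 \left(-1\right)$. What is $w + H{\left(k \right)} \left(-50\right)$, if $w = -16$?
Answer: $-316$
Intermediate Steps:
$k = 0$
$w + H{\left(k \right)} \left(-50\right) = -16 + 6 \left(-50\right) = -16 - 300 = -316$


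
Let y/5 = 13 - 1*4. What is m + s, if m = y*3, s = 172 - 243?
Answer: 64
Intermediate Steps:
s = -71
y = 45 (y = 5*(13 - 1*4) = 5*(13 - 4) = 5*9 = 45)
m = 135 (m = 45*3 = 135)
m + s = 135 - 71 = 64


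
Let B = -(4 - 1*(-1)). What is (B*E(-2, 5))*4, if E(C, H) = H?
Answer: -100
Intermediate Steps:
B = -5 (B = -(4 + 1) = -1*5 = -5)
(B*E(-2, 5))*4 = -5*5*4 = -25*4 = -100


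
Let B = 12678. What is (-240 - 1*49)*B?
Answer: -3663942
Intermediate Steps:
(-240 - 1*49)*B = (-240 - 1*49)*12678 = (-240 - 49)*12678 = -289*12678 = -3663942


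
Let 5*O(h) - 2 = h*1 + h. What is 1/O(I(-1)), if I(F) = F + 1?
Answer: 5/2 ≈ 2.5000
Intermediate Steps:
I(F) = 1 + F
O(h) = ⅖ + 2*h/5 (O(h) = ⅖ + (h*1 + h)/5 = ⅖ + (h + h)/5 = ⅖ + (2*h)/5 = ⅖ + 2*h/5)
1/O(I(-1)) = 1/(⅖ + 2*(1 - 1)/5) = 1/(⅖ + (⅖)*0) = 1/(⅖ + 0) = 1/(⅖) = 5/2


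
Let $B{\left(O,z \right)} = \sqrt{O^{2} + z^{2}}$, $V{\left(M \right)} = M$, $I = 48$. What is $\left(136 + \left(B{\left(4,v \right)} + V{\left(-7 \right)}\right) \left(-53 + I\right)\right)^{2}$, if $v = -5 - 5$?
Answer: $32141 - 3420 \sqrt{29} \approx 13724.0$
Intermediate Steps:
$v = -10$
$\left(136 + \left(B{\left(4,v \right)} + V{\left(-7 \right)}\right) \left(-53 + I\right)\right)^{2} = \left(136 + \left(\sqrt{4^{2} + \left(-10\right)^{2}} - 7\right) \left(-53 + 48\right)\right)^{2} = \left(136 + \left(\sqrt{16 + 100} - 7\right) \left(-5\right)\right)^{2} = \left(136 + \left(\sqrt{116} - 7\right) \left(-5\right)\right)^{2} = \left(136 + \left(2 \sqrt{29} - 7\right) \left(-5\right)\right)^{2} = \left(136 + \left(-7 + 2 \sqrt{29}\right) \left(-5\right)\right)^{2} = \left(136 + \left(35 - 10 \sqrt{29}\right)\right)^{2} = \left(171 - 10 \sqrt{29}\right)^{2}$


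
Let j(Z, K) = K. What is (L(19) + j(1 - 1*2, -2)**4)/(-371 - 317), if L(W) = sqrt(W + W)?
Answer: -1/43 - sqrt(38)/688 ≈ -0.032216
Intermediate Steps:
L(W) = sqrt(2)*sqrt(W) (L(W) = sqrt(2*W) = sqrt(2)*sqrt(W))
(L(19) + j(1 - 1*2, -2)**4)/(-371 - 317) = (sqrt(2)*sqrt(19) + (-2)**4)/(-371 - 317) = (sqrt(38) + 16)/(-688) = (16 + sqrt(38))*(-1/688) = -1/43 - sqrt(38)/688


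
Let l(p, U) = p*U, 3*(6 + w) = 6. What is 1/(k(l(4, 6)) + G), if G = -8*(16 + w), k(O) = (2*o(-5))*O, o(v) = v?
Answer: -1/336 ≈ -0.0029762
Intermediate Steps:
w = -4 (w = -6 + (⅓)*6 = -6 + 2 = -4)
l(p, U) = U*p
k(O) = -10*O (k(O) = (2*(-5))*O = -10*O)
G = -96 (G = -8*(16 - 4) = -8*12 = -96)
1/(k(l(4, 6)) + G) = 1/(-60*4 - 96) = 1/(-10*24 - 96) = 1/(-240 - 96) = 1/(-336) = -1/336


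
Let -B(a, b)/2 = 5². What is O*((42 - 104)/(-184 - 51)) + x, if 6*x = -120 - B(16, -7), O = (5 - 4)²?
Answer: -8039/705 ≈ -11.403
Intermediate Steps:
B(a, b) = -50 (B(a, b) = -2*5² = -2*25 = -50)
O = 1 (O = 1² = 1)
x = -35/3 (x = (-120 - 1*(-50))/6 = (-120 + 50)/6 = (⅙)*(-70) = -35/3 ≈ -11.667)
O*((42 - 104)/(-184 - 51)) + x = 1*((42 - 104)/(-184 - 51)) - 35/3 = 1*(-62/(-235)) - 35/3 = 1*(-62*(-1/235)) - 35/3 = 1*(62/235) - 35/3 = 62/235 - 35/3 = -8039/705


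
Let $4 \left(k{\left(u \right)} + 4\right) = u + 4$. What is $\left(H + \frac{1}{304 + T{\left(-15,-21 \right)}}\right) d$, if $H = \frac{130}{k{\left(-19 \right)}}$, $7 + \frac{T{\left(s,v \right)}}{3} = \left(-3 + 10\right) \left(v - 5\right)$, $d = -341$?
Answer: $\frac{1504701}{263} \approx 5721.3$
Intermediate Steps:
$T{\left(s,v \right)} = -126 + 21 v$ ($T{\left(s,v \right)} = -21 + 3 \left(-3 + 10\right) \left(v - 5\right) = -21 + 3 \cdot 7 \left(-5 + v\right) = -21 + 3 \left(-35 + 7 v\right) = -21 + \left(-105 + 21 v\right) = -126 + 21 v$)
$k{\left(u \right)} = -3 + \frac{u}{4}$ ($k{\left(u \right)} = -4 + \frac{u + 4}{4} = -4 + \frac{4 + u}{4} = -4 + \left(1 + \frac{u}{4}\right) = -3 + \frac{u}{4}$)
$H = - \frac{520}{31}$ ($H = \frac{130}{-3 + \frac{1}{4} \left(-19\right)} = \frac{130}{-3 - \frac{19}{4}} = \frac{130}{- \frac{31}{4}} = 130 \left(- \frac{4}{31}\right) = - \frac{520}{31} \approx -16.774$)
$\left(H + \frac{1}{304 + T{\left(-15,-21 \right)}}\right) d = \left(- \frac{520}{31} + \frac{1}{304 + \left(-126 + 21 \left(-21\right)\right)}\right) \left(-341\right) = \left(- \frac{520}{31} + \frac{1}{304 - 567}\right) \left(-341\right) = \left(- \frac{520}{31} + \frac{1}{-263}\right) \left(-341\right) = \left(- \frac{520}{31} - \frac{1}{263}\right) \left(-341\right) = \left(- \frac{136791}{8153}\right) \left(-341\right) = \frac{1504701}{263}$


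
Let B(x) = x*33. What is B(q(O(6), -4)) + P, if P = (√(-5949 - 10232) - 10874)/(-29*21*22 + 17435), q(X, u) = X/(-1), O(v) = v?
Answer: -810200/4037 + I*√16181/4037 ≈ -200.69 + 0.03151*I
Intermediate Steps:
q(X, u) = -X (q(X, u) = X*(-1) = -X)
B(x) = 33*x
P = -10874/4037 + I*√16181/4037 (P = (√(-16181) - 10874)/(-609*22 + 17435) = (I*√16181 - 10874)/(-13398 + 17435) = (-10874 + I*√16181)/4037 = (-10874 + I*√16181)*(1/4037) = -10874/4037 + I*√16181/4037 ≈ -2.6936 + 0.03151*I)
B(q(O(6), -4)) + P = 33*(-1*6) + (-10874/4037 + I*√16181/4037) = 33*(-6) + (-10874/4037 + I*√16181/4037) = -198 + (-10874/4037 + I*√16181/4037) = -810200/4037 + I*√16181/4037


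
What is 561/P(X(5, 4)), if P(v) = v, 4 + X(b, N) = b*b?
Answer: 187/7 ≈ 26.714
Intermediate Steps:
X(b, N) = -4 + b² (X(b, N) = -4 + b*b = -4 + b²)
561/P(X(5, 4)) = 561/(-4 + 5²) = 561/(-4 + 25) = 561/21 = 561*(1/21) = 187/7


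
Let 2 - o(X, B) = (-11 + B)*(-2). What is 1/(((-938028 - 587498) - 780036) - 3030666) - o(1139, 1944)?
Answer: -20640529905/5336228 ≈ -3868.0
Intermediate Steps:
o(X, B) = -20 + 2*B (o(X, B) = 2 - (-11 + B)*(-2) = 2 - (22 - 2*B) = 2 + (-22 + 2*B) = -20 + 2*B)
1/(((-938028 - 587498) - 780036) - 3030666) - o(1139, 1944) = 1/(((-938028 - 587498) - 780036) - 3030666) - (-20 + 2*1944) = 1/((-1525526 - 780036) - 3030666) - (-20 + 3888) = 1/(-2305562 - 3030666) - 1*3868 = 1/(-5336228) - 3868 = -1/5336228 - 3868 = -20640529905/5336228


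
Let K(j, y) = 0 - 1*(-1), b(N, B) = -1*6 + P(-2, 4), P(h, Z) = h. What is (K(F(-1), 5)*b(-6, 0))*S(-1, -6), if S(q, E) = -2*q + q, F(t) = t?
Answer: -8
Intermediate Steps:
b(N, B) = -8 (b(N, B) = -1*6 - 2 = -6 - 2 = -8)
K(j, y) = 1 (K(j, y) = 0 + 1 = 1)
S(q, E) = -q
(K(F(-1), 5)*b(-6, 0))*S(-1, -6) = (1*(-8))*(-1*(-1)) = -8*1 = -8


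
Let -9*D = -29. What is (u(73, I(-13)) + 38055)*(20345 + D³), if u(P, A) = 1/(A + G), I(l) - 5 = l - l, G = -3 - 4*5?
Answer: 5088061987583/6561 ≈ 7.7550e+8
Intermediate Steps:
G = -23 (G = -3 - 20 = -23)
D = 29/9 (D = -⅑*(-29) = 29/9 ≈ 3.2222)
I(l) = 5 (I(l) = 5 + (l - l) = 5 + 0 = 5)
u(P, A) = 1/(-23 + A) (u(P, A) = 1/(A - 23) = 1/(-23 + A))
(u(73, I(-13)) + 38055)*(20345 + D³) = (1/(-23 + 5) + 38055)*(20345 + (29/9)³) = (1/(-18) + 38055)*(20345 + 24389/729) = (-1/18 + 38055)*(14855894/729) = (684989/18)*(14855894/729) = 5088061987583/6561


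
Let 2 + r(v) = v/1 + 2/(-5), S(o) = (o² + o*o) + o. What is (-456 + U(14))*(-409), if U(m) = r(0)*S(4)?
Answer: 1109208/5 ≈ 2.2184e+5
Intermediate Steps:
S(o) = o + 2*o² (S(o) = (o² + o²) + o = 2*o² + o = o + 2*o²)
r(v) = -12/5 + v (r(v) = -2 + (v/1 + 2/(-5)) = -2 + (v*1 + 2*(-⅕)) = -2 + (v - ⅖) = -2 + (-⅖ + v) = -12/5 + v)
U(m) = -432/5 (U(m) = (-12/5 + 0)*(4*(1 + 2*4)) = -48*(1 + 8)/5 = -48*9/5 = -12/5*36 = -432/5)
(-456 + U(14))*(-409) = (-456 - 432/5)*(-409) = -2712/5*(-409) = 1109208/5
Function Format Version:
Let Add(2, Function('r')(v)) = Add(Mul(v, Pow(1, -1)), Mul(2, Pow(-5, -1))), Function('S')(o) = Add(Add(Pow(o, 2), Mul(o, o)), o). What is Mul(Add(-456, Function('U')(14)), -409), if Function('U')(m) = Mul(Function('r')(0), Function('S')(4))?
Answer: Rational(1109208, 5) ≈ 2.2184e+5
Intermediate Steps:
Function('S')(o) = Add(o, Mul(2, Pow(o, 2))) (Function('S')(o) = Add(Add(Pow(o, 2), Pow(o, 2)), o) = Add(Mul(2, Pow(o, 2)), o) = Add(o, Mul(2, Pow(o, 2))))
Function('r')(v) = Add(Rational(-12, 5), v) (Function('r')(v) = Add(-2, Add(Mul(v, Pow(1, -1)), Mul(2, Pow(-5, -1)))) = Add(-2, Add(Mul(v, 1), Mul(2, Rational(-1, 5)))) = Add(-2, Add(v, Rational(-2, 5))) = Add(-2, Add(Rational(-2, 5), v)) = Add(Rational(-12, 5), v))
Function('U')(m) = Rational(-432, 5) (Function('U')(m) = Mul(Add(Rational(-12, 5), 0), Mul(4, Add(1, Mul(2, 4)))) = Mul(Rational(-12, 5), Mul(4, Add(1, 8))) = Mul(Rational(-12, 5), Mul(4, 9)) = Mul(Rational(-12, 5), 36) = Rational(-432, 5))
Mul(Add(-456, Function('U')(14)), -409) = Mul(Add(-456, Rational(-432, 5)), -409) = Mul(Rational(-2712, 5), -409) = Rational(1109208, 5)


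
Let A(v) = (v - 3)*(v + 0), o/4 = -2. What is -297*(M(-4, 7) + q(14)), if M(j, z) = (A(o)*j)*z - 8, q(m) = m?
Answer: 730026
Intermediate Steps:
o = -8 (o = 4*(-2) = -8)
A(v) = v*(-3 + v) (A(v) = (-3 + v)*v = v*(-3 + v))
M(j, z) = -8 + 88*j*z (M(j, z) = ((-8*(-3 - 8))*j)*z - 8 = ((-8*(-11))*j)*z - 8 = (88*j)*z - 8 = 88*j*z - 8 = -8 + 88*j*z)
-297*(M(-4, 7) + q(14)) = -297*((-8 + 88*(-4)*7) + 14) = -297*((-8 - 2464) + 14) = -297*(-2472 + 14) = -297*(-2458) = 730026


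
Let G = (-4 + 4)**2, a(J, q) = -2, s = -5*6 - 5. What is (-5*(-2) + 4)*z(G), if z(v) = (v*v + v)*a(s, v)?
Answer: 0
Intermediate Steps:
s = -35 (s = -30 - 5 = -35)
G = 0 (G = 0**2 = 0)
z(v) = -2*v - 2*v**2 (z(v) = (v*v + v)*(-2) = (v**2 + v)*(-2) = (v + v**2)*(-2) = -2*v - 2*v**2)
(-5*(-2) + 4)*z(G) = (-5*(-2) + 4)*(-2*0*(1 + 0)) = (10 + 4)*(-2*0*1) = 14*0 = 0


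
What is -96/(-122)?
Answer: 48/61 ≈ 0.78689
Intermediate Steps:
-96/(-122) = -96*(-1)/122 = -3*(-16/61) = 48/61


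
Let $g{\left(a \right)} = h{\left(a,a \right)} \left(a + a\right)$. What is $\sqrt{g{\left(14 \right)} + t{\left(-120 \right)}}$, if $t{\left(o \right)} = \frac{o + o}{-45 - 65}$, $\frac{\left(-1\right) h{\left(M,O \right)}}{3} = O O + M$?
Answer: $\frac{4 i \sqrt{133386}}{11} \approx 132.81 i$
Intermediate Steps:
$h{\left(M,O \right)} = - 3 M - 3 O^{2}$ ($h{\left(M,O \right)} = - 3 \left(O O + M\right) = - 3 \left(O^{2} + M\right) = - 3 \left(M + O^{2}\right) = - 3 M - 3 O^{2}$)
$t{\left(o \right)} = - \frac{o}{55}$ ($t{\left(o \right)} = \frac{2 o}{-110} = 2 o \left(- \frac{1}{110}\right) = - \frac{o}{55}$)
$g{\left(a \right)} = 2 a \left(- 3 a - 3 a^{2}\right)$ ($g{\left(a \right)} = \left(- 3 a - 3 a^{2}\right) \left(a + a\right) = \left(- 3 a - 3 a^{2}\right) 2 a = 2 a \left(- 3 a - 3 a^{2}\right)$)
$\sqrt{g{\left(14 \right)} + t{\left(-120 \right)}} = \sqrt{- 6 \cdot 14^{2} \left(1 + 14\right) - - \frac{24}{11}} = \sqrt{\left(-6\right) 196 \cdot 15 + \frac{24}{11}} = \sqrt{-17640 + \frac{24}{11}} = \sqrt{- \frac{194016}{11}} = \frac{4 i \sqrt{133386}}{11}$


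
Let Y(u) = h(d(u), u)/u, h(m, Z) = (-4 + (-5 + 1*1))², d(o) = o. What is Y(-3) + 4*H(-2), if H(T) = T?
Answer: -88/3 ≈ -29.333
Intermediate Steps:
h(m, Z) = 64 (h(m, Z) = (-4 + (-5 + 1))² = (-4 - 4)² = (-8)² = 64)
Y(u) = 64/u
Y(-3) + 4*H(-2) = 64/(-3) + 4*(-2) = 64*(-⅓) - 8 = -64/3 - 8 = -88/3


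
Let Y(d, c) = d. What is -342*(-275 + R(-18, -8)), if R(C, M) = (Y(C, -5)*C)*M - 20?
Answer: 987354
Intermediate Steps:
R(C, M) = -20 + M*C² (R(C, M) = (C*C)*M - 20 = C²*M - 20 = M*C² - 20 = -20 + M*C²)
-342*(-275 + R(-18, -8)) = -342*(-275 + (-20 - 8*(-18)²)) = -342*(-275 + (-20 - 8*324)) = -342*(-275 + (-20 - 2592)) = -342*(-275 - 2612) = -342*(-2887) = 987354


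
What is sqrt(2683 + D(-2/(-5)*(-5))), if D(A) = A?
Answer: sqrt(2681) ≈ 51.778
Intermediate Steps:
sqrt(2683 + D(-2/(-5)*(-5))) = sqrt(2683 - 2/(-5)*(-5)) = sqrt(2683 - 2*(-1/5)*(-5)) = sqrt(2683 + (2/5)*(-5)) = sqrt(2683 - 2) = sqrt(2681)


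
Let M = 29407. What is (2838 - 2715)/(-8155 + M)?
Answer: 41/7084 ≈ 0.0057877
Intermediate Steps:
(2838 - 2715)/(-8155 + M) = (2838 - 2715)/(-8155 + 29407) = 123/21252 = 123*(1/21252) = 41/7084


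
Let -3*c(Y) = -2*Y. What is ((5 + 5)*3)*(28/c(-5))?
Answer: -252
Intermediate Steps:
c(Y) = 2*Y/3 (c(Y) = -(-2)*Y/3 = 2*Y/3)
((5 + 5)*3)*(28/c(-5)) = ((5 + 5)*3)*(28/(((⅔)*(-5)))) = (10*3)*(28/(-10/3)) = 30*(28*(-3/10)) = 30*(-42/5) = -252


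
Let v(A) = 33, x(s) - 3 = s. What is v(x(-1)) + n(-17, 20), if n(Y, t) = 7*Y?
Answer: -86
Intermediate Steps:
x(s) = 3 + s
v(x(-1)) + n(-17, 20) = 33 + 7*(-17) = 33 - 119 = -86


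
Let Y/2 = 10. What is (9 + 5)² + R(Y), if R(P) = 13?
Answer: 209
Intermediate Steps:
Y = 20 (Y = 2*10 = 20)
(9 + 5)² + R(Y) = (9 + 5)² + 13 = 14² + 13 = 196 + 13 = 209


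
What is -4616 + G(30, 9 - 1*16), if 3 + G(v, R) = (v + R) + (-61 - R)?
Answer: -4650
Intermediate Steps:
G(v, R) = -64 + v (G(v, R) = -3 + ((v + R) + (-61 - R)) = -3 + ((R + v) + (-61 - R)) = -3 + (-61 + v) = -64 + v)
-4616 + G(30, 9 - 1*16) = -4616 + (-64 + 30) = -4616 - 34 = -4650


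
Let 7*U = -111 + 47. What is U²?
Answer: 4096/49 ≈ 83.592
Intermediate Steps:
U = -64/7 (U = (-111 + 47)/7 = (⅐)*(-64) = -64/7 ≈ -9.1429)
U² = (-64/7)² = 4096/49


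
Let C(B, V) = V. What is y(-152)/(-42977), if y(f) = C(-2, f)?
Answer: 152/42977 ≈ 0.0035368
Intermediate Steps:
y(f) = f
y(-152)/(-42977) = -152/(-42977) = -152*(-1/42977) = 152/42977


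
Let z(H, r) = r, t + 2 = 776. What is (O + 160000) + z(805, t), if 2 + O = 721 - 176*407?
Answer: 89861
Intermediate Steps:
t = 774 (t = -2 + 776 = 774)
O = -70913 (O = -2 + (721 - 176*407) = -2 + (721 - 71632) = -2 - 70911 = -70913)
(O + 160000) + z(805, t) = (-70913 + 160000) + 774 = 89087 + 774 = 89861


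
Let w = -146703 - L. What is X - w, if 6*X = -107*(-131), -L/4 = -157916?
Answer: 4684219/6 ≈ 7.8070e+5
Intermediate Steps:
L = 631664 (L = -4*(-157916) = 631664)
X = 14017/6 (X = (-107*(-131))/6 = (⅙)*14017 = 14017/6 ≈ 2336.2)
w = -778367 (w = -146703 - 1*631664 = -146703 - 631664 = -778367)
X - w = 14017/6 - 1*(-778367) = 14017/6 + 778367 = 4684219/6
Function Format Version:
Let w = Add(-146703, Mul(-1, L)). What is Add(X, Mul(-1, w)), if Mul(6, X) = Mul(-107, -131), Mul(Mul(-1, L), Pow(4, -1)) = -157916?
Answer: Rational(4684219, 6) ≈ 7.8070e+5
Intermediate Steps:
L = 631664 (L = Mul(-4, -157916) = 631664)
X = Rational(14017, 6) (X = Mul(Rational(1, 6), Mul(-107, -131)) = Mul(Rational(1, 6), 14017) = Rational(14017, 6) ≈ 2336.2)
w = -778367 (w = Add(-146703, Mul(-1, 631664)) = Add(-146703, -631664) = -778367)
Add(X, Mul(-1, w)) = Add(Rational(14017, 6), Mul(-1, -778367)) = Add(Rational(14017, 6), 778367) = Rational(4684219, 6)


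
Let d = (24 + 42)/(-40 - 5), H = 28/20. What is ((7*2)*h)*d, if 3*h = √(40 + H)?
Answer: -308*√115/75 ≈ -44.039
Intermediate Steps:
H = 7/5 (H = 28*(1/20) = 7/5 ≈ 1.4000)
h = √115/5 (h = √(40 + 7/5)/3 = √(207/5)/3 = (3*√115/5)/3 = √115/5 ≈ 2.1448)
d = -22/15 (d = 66/(-45) = 66*(-1/45) = -22/15 ≈ -1.4667)
((7*2)*h)*d = ((7*2)*(√115/5))*(-22/15) = (14*(√115/5))*(-22/15) = (14*√115/5)*(-22/15) = -308*√115/75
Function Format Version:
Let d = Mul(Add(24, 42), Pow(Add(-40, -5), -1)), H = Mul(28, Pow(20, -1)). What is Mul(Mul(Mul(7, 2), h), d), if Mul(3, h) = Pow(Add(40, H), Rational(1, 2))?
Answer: Mul(Rational(-308, 75), Pow(115, Rational(1, 2))) ≈ -44.039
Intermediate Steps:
H = Rational(7, 5) (H = Mul(28, Rational(1, 20)) = Rational(7, 5) ≈ 1.4000)
h = Mul(Rational(1, 5), Pow(115, Rational(1, 2))) (h = Mul(Rational(1, 3), Pow(Add(40, Rational(7, 5)), Rational(1, 2))) = Mul(Rational(1, 3), Pow(Rational(207, 5), Rational(1, 2))) = Mul(Rational(1, 3), Mul(Rational(3, 5), Pow(115, Rational(1, 2)))) = Mul(Rational(1, 5), Pow(115, Rational(1, 2))) ≈ 2.1448)
d = Rational(-22, 15) (d = Mul(66, Pow(-45, -1)) = Mul(66, Rational(-1, 45)) = Rational(-22, 15) ≈ -1.4667)
Mul(Mul(Mul(7, 2), h), d) = Mul(Mul(Mul(7, 2), Mul(Rational(1, 5), Pow(115, Rational(1, 2)))), Rational(-22, 15)) = Mul(Mul(14, Mul(Rational(1, 5), Pow(115, Rational(1, 2)))), Rational(-22, 15)) = Mul(Mul(Rational(14, 5), Pow(115, Rational(1, 2))), Rational(-22, 15)) = Mul(Rational(-308, 75), Pow(115, Rational(1, 2)))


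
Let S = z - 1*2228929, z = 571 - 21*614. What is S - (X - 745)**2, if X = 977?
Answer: -2295076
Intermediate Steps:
z = -12323 (z = 571 - 12894 = -12323)
S = -2241252 (S = -12323 - 1*2228929 = -12323 - 2228929 = -2241252)
S - (X - 745)**2 = -2241252 - (977 - 745)**2 = -2241252 - 1*232**2 = -2241252 - 1*53824 = -2241252 - 53824 = -2295076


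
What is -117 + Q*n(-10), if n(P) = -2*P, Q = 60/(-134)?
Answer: -8439/67 ≈ -125.96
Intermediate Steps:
Q = -30/67 (Q = 60*(-1/134) = -30/67 ≈ -0.44776)
-117 + Q*n(-10) = -117 - (-60)*(-10)/67 = -117 - 30/67*20 = -117 - 600/67 = -8439/67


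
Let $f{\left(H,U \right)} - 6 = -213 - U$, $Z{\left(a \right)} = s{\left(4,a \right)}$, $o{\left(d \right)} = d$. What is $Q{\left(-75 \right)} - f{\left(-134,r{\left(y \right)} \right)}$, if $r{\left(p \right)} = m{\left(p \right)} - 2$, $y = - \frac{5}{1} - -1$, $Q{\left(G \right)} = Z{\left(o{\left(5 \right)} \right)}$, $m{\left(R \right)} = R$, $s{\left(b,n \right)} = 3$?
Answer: $204$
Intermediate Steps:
$Z{\left(a \right)} = 3$
$Q{\left(G \right)} = 3$
$y = -4$ ($y = \left(-5\right) 1 + 1 = -5 + 1 = -4$)
$r{\left(p \right)} = -2 + p$ ($r{\left(p \right)} = p - 2 = -2 + p$)
$f{\left(H,U \right)} = -207 - U$ ($f{\left(H,U \right)} = 6 - \left(213 + U\right) = -207 - U$)
$Q{\left(-75 \right)} - f{\left(-134,r{\left(y \right)} \right)} = 3 - \left(-207 - \left(-2 - 4\right)\right) = 3 - \left(-207 - -6\right) = 3 - \left(-207 + 6\right) = 3 - -201 = 3 + 201 = 204$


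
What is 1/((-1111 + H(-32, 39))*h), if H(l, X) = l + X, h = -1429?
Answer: 1/1577616 ≈ 6.3387e-7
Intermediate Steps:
H(l, X) = X + l
1/((-1111 + H(-32, 39))*h) = 1/((-1111 + (39 - 32))*(-1429)) = 1/((-1111 + 7)*(-1429)) = 1/(-1104*(-1429)) = 1/1577616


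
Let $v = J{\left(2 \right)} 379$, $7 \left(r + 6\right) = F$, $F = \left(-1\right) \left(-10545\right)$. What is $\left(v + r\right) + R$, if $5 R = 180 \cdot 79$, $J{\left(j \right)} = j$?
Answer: $\frac{35717}{7} \approx 5102.4$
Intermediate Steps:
$R = 2844$ ($R = \frac{180 \cdot 79}{5} = \frac{1}{5} \cdot 14220 = 2844$)
$F = 10545$
$r = \frac{10503}{7}$ ($r = -6 + \frac{1}{7} \cdot 10545 = -6 + \frac{10545}{7} = \frac{10503}{7} \approx 1500.4$)
$v = 758$ ($v = 2 \cdot 379 = 758$)
$\left(v + r\right) + R = \left(758 + \frac{10503}{7}\right) + 2844 = \frac{15809}{7} + 2844 = \frac{35717}{7}$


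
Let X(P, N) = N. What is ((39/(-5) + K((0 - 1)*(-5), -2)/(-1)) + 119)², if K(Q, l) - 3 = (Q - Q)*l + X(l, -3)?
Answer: 309136/25 ≈ 12365.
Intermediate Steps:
K(Q, l) = 0 (K(Q, l) = 3 + ((Q - Q)*l - 3) = 3 + (0*l - 3) = 3 + (0 - 3) = 3 - 3 = 0)
((39/(-5) + K((0 - 1)*(-5), -2)/(-1)) + 119)² = ((39/(-5) + 0/(-1)) + 119)² = ((39*(-⅕) + 0*(-1)) + 119)² = ((-39/5 + 0) + 119)² = (-39/5 + 119)² = (556/5)² = 309136/25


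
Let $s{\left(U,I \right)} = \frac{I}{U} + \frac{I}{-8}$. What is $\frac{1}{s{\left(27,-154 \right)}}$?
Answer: $\frac{108}{1463} \approx 0.073821$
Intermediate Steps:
$s{\left(U,I \right)} = - \frac{I}{8} + \frac{I}{U}$ ($s{\left(U,I \right)} = \frac{I}{U} + I \left(- \frac{1}{8}\right) = \frac{I}{U} - \frac{I}{8} = - \frac{I}{8} + \frac{I}{U}$)
$\frac{1}{s{\left(27,-154 \right)}} = \frac{1}{\left(- \frac{1}{8}\right) \left(-154\right) - \frac{154}{27}} = \frac{1}{\frac{77}{4} - \frac{154}{27}} = \frac{1}{\frac{1463}{108}} = \frac{108}{1463}$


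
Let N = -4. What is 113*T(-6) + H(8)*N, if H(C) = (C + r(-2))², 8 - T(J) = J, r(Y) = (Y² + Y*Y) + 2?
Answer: 286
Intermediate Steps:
r(Y) = 2 + 2*Y² (r(Y) = (Y² + Y²) + 2 = 2*Y² + 2 = 2 + 2*Y²)
T(J) = 8 - J
H(C) = (10 + C)² (H(C) = (C + (2 + 2*(-2)²))² = (C + (2 + 2*4))² = (C + (2 + 8))² = (C + 10)² = (10 + C)²)
113*T(-6) + H(8)*N = 113*(8 - 1*(-6)) + (10 + 8)²*(-4) = 113*(8 + 6) + 18²*(-4) = 113*14 + 324*(-4) = 1582 - 1296 = 286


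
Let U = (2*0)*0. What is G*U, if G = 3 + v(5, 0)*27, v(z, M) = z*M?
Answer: 0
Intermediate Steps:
v(z, M) = M*z
U = 0 (U = 0*0 = 0)
G = 3 (G = 3 + (0*5)*27 = 3 + 0*27 = 3 + 0 = 3)
G*U = 3*0 = 0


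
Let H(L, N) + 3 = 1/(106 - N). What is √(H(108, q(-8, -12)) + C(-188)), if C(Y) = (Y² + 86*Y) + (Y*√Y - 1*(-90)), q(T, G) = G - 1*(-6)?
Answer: √(15102199 - 294784*I*√47)/28 ≈ 139.1 - 9.2657*I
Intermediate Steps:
q(T, G) = 6 + G (q(T, G) = G + 6 = 6 + G)
H(L, N) = -3 + 1/(106 - N)
C(Y) = 90 + Y² + Y^(3/2) + 86*Y (C(Y) = (Y² + 86*Y) + (Y^(3/2) + 90) = (Y² + 86*Y) + (90 + Y^(3/2)) = 90 + Y² + Y^(3/2) + 86*Y)
√(H(108, q(-8, -12)) + C(-188)) = √((317 - 3*(6 - 12))/(-106 + (6 - 12)) + (90 + (-188)² + (-188)^(3/2) + 86*(-188))) = √((317 - 3*(-6))/(-106 - 6) + (90 + 35344 - 376*I*√47 - 16168)) = √((317 + 18)/(-112) + (19266 - 376*I*√47)) = √(-1/112*335 + (19266 - 376*I*√47)) = √(-335/112 + (19266 - 376*I*√47)) = √(2157457/112 - 376*I*√47)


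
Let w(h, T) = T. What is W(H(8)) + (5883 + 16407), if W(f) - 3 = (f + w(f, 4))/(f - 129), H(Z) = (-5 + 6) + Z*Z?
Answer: 1426683/64 ≈ 22292.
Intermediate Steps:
H(Z) = 1 + Z²
W(f) = 3 + (4 + f)/(-129 + f) (W(f) = 3 + (f + 4)/(f - 129) = 3 + (4 + f)/(-129 + f))
W(H(8)) + (5883 + 16407) = (-383 + 4*(1 + 8²))/(-129 + (1 + 8²)) + (5883 + 16407) = (-383 + 4*(1 + 64))/(-129 + (1 + 64)) + 22290 = (-383 + 4*65)/(-129 + 65) + 22290 = (-383 + 260)/(-64) + 22290 = -1/64*(-123) + 22290 = 123/64 + 22290 = 1426683/64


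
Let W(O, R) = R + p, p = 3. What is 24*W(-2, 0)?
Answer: 72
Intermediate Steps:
W(O, R) = 3 + R (W(O, R) = R + 3 = 3 + R)
24*W(-2, 0) = 24*(3 + 0) = 24*3 = 72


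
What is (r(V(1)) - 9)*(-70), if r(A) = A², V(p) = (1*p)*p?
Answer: 560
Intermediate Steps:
V(p) = p² (V(p) = p*p = p²)
(r(V(1)) - 9)*(-70) = ((1²)² - 9)*(-70) = (1² - 9)*(-70) = (1 - 9)*(-70) = -8*(-70) = 560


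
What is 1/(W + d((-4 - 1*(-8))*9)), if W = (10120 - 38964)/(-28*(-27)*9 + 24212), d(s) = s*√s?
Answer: 7754/1667653 ≈ 0.0046496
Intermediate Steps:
d(s) = s^(3/2)
W = -7211/7754 (W = -28844/(756*9 + 24212) = -28844/(6804 + 24212) = -28844/31016 = -28844*1/31016 = -7211/7754 ≈ -0.92997)
1/(W + d((-4 - 1*(-8))*9)) = 1/(-7211/7754 + ((-4 - 1*(-8))*9)^(3/2)) = 1/(-7211/7754 + ((-4 + 8)*9)^(3/2)) = 1/(-7211/7754 + (4*9)^(3/2)) = 1/(-7211/7754 + 36^(3/2)) = 1/(-7211/7754 + 216) = 1/(1667653/7754) = 7754/1667653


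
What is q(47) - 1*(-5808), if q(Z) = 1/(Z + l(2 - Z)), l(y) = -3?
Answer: 255553/44 ≈ 5808.0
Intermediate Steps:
q(Z) = 1/(-3 + Z) (q(Z) = 1/(Z - 3) = 1/(-3 + Z))
q(47) - 1*(-5808) = 1/(-3 + 47) - 1*(-5808) = 1/44 + 5808 = 255553/44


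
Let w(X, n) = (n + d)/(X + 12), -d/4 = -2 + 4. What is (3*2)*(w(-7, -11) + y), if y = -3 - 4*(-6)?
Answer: 516/5 ≈ 103.20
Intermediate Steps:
d = -8 (d = -4*(-2 + 4) = -4*2 = -8)
w(X, n) = (-8 + n)/(12 + X) (w(X, n) = (n - 8)/(X + 12) = (-8 + n)/(12 + X))
y = 21 (y = -3 + 24 = 21)
(3*2)*(w(-7, -11) + y) = (3*2)*((-8 - 11)/(12 - 7) + 21) = 6*(-19/5 + 21) = 6*(86/5) = 516/5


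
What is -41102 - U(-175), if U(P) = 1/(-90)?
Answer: -3699179/90 ≈ -41102.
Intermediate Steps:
U(P) = -1/90
-41102 - U(-175) = -41102 - 1*(-1/90) = -41102 + 1/90 = -3699179/90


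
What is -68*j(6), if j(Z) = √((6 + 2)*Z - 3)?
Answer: -204*√5 ≈ -456.16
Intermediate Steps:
j(Z) = √(-3 + 8*Z) (j(Z) = √(8*Z - 3) = √(-3 + 8*Z))
-68*j(6) = -68*√(-3 + 8*6) = -68*√(-3 + 48) = -204*√5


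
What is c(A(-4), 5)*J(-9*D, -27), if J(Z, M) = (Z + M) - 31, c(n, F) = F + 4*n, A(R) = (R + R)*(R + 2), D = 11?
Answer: -10833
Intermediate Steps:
A(R) = 2*R*(2 + R) (A(R) = (2*R)*(2 + R) = 2*R*(2 + R))
J(Z, M) = -31 + M + Z (J(Z, M) = (M + Z) - 31 = -31 + M + Z)
c(A(-4), 5)*J(-9*D, -27) = (5 + 4*(2*(-4)*(2 - 4)))*(-31 - 27 - 9*11) = (5 + 4*(2*(-4)*(-2)))*(-31 - 27 - 99) = (5 + 4*16)*(-157) = (5 + 64)*(-157) = 69*(-157) = -10833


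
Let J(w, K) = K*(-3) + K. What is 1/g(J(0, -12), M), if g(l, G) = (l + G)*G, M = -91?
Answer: 1/6097 ≈ 0.00016401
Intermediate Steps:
J(w, K) = -2*K (J(w, K) = -3*K + K = -2*K)
g(l, G) = G*(G + l) (g(l, G) = (G + l)*G = G*(G + l))
1/g(J(0, -12), M) = 1/(-91*(-91 - 2*(-12))) = 1/(-91*(-91 + 24)) = 1/(-91*(-67)) = 1/6097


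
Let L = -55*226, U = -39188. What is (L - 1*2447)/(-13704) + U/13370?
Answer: -56354477/30537080 ≈ -1.8454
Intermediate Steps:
L = -12430
(L - 1*2447)/(-13704) + U/13370 = (-12430 - 1*2447)/(-13704) - 39188/13370 = (-12430 - 2447)*(-1/13704) - 39188*1/13370 = -14877*(-1/13704) - 19594/6685 = 4959/4568 - 19594/6685 = -56354477/30537080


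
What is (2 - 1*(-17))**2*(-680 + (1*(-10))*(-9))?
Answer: -212990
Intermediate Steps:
(2 - 1*(-17))**2*(-680 + (1*(-10))*(-9)) = (2 + 17)**2*(-680 - 10*(-9)) = 19**2*(-680 + 90) = 361*(-590) = -212990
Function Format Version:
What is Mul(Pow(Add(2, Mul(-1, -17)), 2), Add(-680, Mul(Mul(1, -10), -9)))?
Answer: -212990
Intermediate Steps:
Mul(Pow(Add(2, Mul(-1, -17)), 2), Add(-680, Mul(Mul(1, -10), -9))) = Mul(Pow(Add(2, 17), 2), Add(-680, Mul(-10, -9))) = Mul(Pow(19, 2), Add(-680, 90)) = Mul(361, -590) = -212990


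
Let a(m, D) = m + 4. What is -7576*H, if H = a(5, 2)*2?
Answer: -136368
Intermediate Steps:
a(m, D) = 4 + m
H = 18 (H = (4 + 5)*2 = 9*2 = 18)
-7576*H = -7576*18 = -136368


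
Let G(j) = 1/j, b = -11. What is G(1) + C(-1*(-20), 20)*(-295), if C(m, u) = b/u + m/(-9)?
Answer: 29477/36 ≈ 818.81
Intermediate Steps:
C(m, u) = -11/u - m/9 (C(m, u) = -11/u + m/(-9) = -11/u + m*(-⅑) = -11/u - m/9)
G(1) + C(-1*(-20), 20)*(-295) = 1/1 + (-11/20 - (-1)*(-20)/9)*(-295) = 1 + (-11*1/20 - ⅑*20)*(-295) = 1 + (-11/20 - 20/9)*(-295) = 1 - 499/180*(-295) = 1 + 29441/36 = 29477/36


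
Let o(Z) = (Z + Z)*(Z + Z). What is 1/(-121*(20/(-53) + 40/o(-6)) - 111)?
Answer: -954/94399 ≈ -0.010106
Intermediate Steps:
o(Z) = 4*Z² (o(Z) = (2*Z)*(2*Z) = 4*Z²)
1/(-121*(20/(-53) + 40/o(-6)) - 111) = 1/(-121*(20/(-53) + 40/((4*(-6)²))) - 111) = 1/(-121*(20*(-1/53) + 40/((4*36))) - 111) = 1/(-121*(-20/53 + 40/144) - 111) = 1/(-121*(-20/53 + 40*(1/144)) - 111) = 1/(-121*(-20/53 + 5/18) - 111) = 1/(-121*(-95/954) - 111) = 1/(11495/954 - 111) = 1/(-94399/954) = -954/94399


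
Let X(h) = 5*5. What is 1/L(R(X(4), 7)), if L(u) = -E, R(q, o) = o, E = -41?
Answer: 1/41 ≈ 0.024390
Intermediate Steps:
X(h) = 25
L(u) = 41 (L(u) = -1*(-41) = 41)
1/L(R(X(4), 7)) = 1/41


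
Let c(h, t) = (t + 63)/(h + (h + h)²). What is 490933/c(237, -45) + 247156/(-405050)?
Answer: 7454082076164607/1215150 ≈ 6.1343e+9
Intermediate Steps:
c(h, t) = (63 + t)/(h + 4*h²) (c(h, t) = (63 + t)/(h + (2*h)²) = (63 + t)/(h + 4*h²))
490933/c(237, -45) + 247156/(-405050) = 490933/(((63 - 45)/(237*(1 + 4*237)))) + 247156/(-405050) = 490933/(((1/237)*18/(1 + 948))) + 247156*(-1/405050) = 490933/(((1/237)*18/949)) - 123578/202525 = 490933/(((1/237)*(1/949)*18)) - 123578/202525 = 490933/(6/74971) - 123578/202525 = 490933*(74971/6) - 123578/202525 = 36805737943/6 - 123578/202525 = 7454082076164607/1215150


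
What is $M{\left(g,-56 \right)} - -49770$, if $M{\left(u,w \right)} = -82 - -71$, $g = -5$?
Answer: $49759$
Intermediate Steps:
$M{\left(u,w \right)} = -11$ ($M{\left(u,w \right)} = -82 + 71 = -11$)
$M{\left(g,-56 \right)} - -49770 = -11 - -49770 = -11 + 49770 = 49759$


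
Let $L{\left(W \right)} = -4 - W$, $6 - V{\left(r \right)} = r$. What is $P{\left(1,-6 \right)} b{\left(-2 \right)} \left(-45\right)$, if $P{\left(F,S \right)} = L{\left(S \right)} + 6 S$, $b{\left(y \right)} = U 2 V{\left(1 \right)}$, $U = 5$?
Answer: $76500$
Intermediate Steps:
$V{\left(r \right)} = 6 - r$
$b{\left(y \right)} = 50$ ($b{\left(y \right)} = 5 \cdot 2 \left(6 - 1\right) = 10 \left(6 - 1\right) = 10 \cdot 5 = 50$)
$P{\left(F,S \right)} = -4 + 5 S$ ($P{\left(F,S \right)} = \left(-4 - S\right) + 6 S = -4 + 5 S$)
$P{\left(1,-6 \right)} b{\left(-2 \right)} \left(-45\right) = \left(-4 + 5 \left(-6\right)\right) 50 \left(-45\right) = \left(-4 - 30\right) 50 \left(-45\right) = \left(-34\right) 50 \left(-45\right) = \left(-1700\right) \left(-45\right) = 76500$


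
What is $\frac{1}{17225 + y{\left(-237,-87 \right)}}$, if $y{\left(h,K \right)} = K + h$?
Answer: $\frac{1}{16901} \approx 5.9168 \cdot 10^{-5}$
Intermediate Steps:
$\frac{1}{17225 + y{\left(-237,-87 \right)}} = \frac{1}{17225 - 324} = \frac{1}{16901}$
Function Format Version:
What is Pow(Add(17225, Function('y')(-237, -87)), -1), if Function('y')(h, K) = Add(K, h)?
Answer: Rational(1, 16901) ≈ 5.9168e-5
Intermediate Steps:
Pow(Add(17225, Function('y')(-237, -87)), -1) = Pow(Add(17225, Add(-87, -237)), -1) = Pow(Add(17225, -324), -1) = Pow(16901, -1) = Rational(1, 16901)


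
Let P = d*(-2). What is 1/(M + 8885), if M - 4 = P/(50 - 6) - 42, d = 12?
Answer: 11/97311 ≈ 0.00011304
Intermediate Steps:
P = -24 (P = 12*(-2) = -24)
M = -424/11 (M = 4 + (-24/(50 - 6) - 42) = 4 + (-24/44 - 42) = 4 + ((1/44)*(-24) - 42) = 4 + (-6/11 - 42) = 4 - 468/11 = -424/11 ≈ -38.545)
1/(M + 8885) = 1/(-424/11 + 8885) = 1/(97311/11) = 11/97311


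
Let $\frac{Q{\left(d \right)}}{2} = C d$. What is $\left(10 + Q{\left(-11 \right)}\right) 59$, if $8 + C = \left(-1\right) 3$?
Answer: $14868$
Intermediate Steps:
$C = -11$ ($C = -8 - 3 = -11$)
$Q{\left(d \right)} = - 22 d$ ($Q{\left(d \right)} = 2 \left(- 11 d\right) = - 22 d$)
$\left(10 + Q{\left(-11 \right)}\right) 59 = \left(10 - -242\right) 59 = \left(10 + 242\right) 59 = 252 \cdot 59 = 14868$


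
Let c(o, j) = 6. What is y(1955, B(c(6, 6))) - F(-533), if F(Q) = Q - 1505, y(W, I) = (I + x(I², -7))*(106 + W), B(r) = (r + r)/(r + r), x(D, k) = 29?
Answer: 63868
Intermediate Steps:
B(r) = 1 (B(r) = (2*r)/((2*r)) = (2*r)*(1/(2*r)) = 1)
y(W, I) = (29 + I)*(106 + W) (y(W, I) = (I + 29)*(106 + W) = (29 + I)*(106 + W))
F(Q) = -1505 + Q
y(1955, B(c(6, 6))) - F(-533) = (3074 + 29*1955 + 106*1 + 1*1955) - (-1505 - 533) = (3074 + 56695 + 106 + 1955) - 1*(-2038) = 61830 + 2038 = 63868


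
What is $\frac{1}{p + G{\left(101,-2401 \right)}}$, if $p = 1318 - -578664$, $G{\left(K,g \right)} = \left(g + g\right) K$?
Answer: $\frac{1}{94980} \approx 1.0529 \cdot 10^{-5}$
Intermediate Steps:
$G{\left(K,g \right)} = 2 K g$ ($G{\left(K,g \right)} = 2 g K = 2 K g$)
$p = 579982$ ($p = 1318 + 578664 = 579982$)
$\frac{1}{p + G{\left(101,-2401 \right)}} = \frac{1}{579982 + 2 \cdot 101 \left(-2401\right)} = \frac{1}{579982 - 485002} = \frac{1}{94980}$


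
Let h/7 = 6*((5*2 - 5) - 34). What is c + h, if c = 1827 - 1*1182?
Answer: -573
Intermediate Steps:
c = 645 (c = 1827 - 1182 = 645)
h = -1218 (h = 7*(6*((5*2 - 5) - 34)) = 7*(6*((10 - 5) - 34)) = 7*(6*(5 - 34)) = 7*(6*(-29)) = 7*(-174) = -1218)
c + h = 645 - 1218 = -573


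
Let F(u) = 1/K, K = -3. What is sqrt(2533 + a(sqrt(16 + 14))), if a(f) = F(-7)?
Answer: sqrt(22794)/3 ≈ 50.326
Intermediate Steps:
F(u) = -1/3 (F(u) = 1/(-3) = -1/3)
a(f) = -1/3
sqrt(2533 + a(sqrt(16 + 14))) = sqrt(2533 - 1/3) = sqrt(7598/3) = sqrt(22794)/3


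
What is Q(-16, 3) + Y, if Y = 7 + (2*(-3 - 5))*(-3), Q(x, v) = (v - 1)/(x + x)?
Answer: 879/16 ≈ 54.938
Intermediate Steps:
Q(x, v) = (-1 + v)/(2*x) (Q(x, v) = (-1 + v)/((2*x)) = (-1 + v)*(1/(2*x)) = (-1 + v)/(2*x))
Y = 55 (Y = 7 + (2*(-8))*(-3) = 7 - 16*(-3) = 7 + 48 = 55)
Q(-16, 3) + Y = (1/2)*(-1 + 3)/(-16) + 55 = (1/2)*(-1/16)*2 + 55 = -1/16 + 55 = 879/16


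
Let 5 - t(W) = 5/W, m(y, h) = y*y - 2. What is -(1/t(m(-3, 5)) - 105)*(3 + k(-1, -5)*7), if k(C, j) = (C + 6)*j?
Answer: -270298/15 ≈ -18020.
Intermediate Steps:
k(C, j) = j*(6 + C) (k(C, j) = (6 + C)*j = j*(6 + C))
m(y, h) = -2 + y² (m(y, h) = y² - 2 = -2 + y²)
t(W) = 5 - 5/W
-(1/t(m(-3, 5)) - 105)*(3 + k(-1, -5)*7) = -(1/(5 - 5/(-2 + (-3)²)) - 105)*(3 - 5*(6 - 1)*7) = -(1/(5 - 5/(-2 + 9)) - 105)*(3 - 5*5*7) = -(1/(5 - 5/7) - 105)*(3 - 25*7) = -(1/(5 - 5*⅐) - 105)*(3 - 175) = -(1/(5 - 5/7) - 105)*(-172) = -(1/(30/7) - 105)*(-172) = -(7/30 - 105)*(-172) = -(-3143)*(-172)/30 = -1*270298/15 = -270298/15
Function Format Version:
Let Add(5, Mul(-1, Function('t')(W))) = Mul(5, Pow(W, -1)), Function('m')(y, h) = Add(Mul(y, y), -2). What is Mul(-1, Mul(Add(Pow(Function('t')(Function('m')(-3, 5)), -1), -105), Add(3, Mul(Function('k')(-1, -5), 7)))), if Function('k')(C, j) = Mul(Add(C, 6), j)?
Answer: Rational(-270298, 15) ≈ -18020.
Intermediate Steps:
Function('k')(C, j) = Mul(j, Add(6, C)) (Function('k')(C, j) = Mul(Add(6, C), j) = Mul(j, Add(6, C)))
Function('m')(y, h) = Add(-2, Pow(y, 2)) (Function('m')(y, h) = Add(Pow(y, 2), -2) = Add(-2, Pow(y, 2)))
Function('t')(W) = Add(5, Mul(-5, Pow(W, -1))) (Function('t')(W) = Add(5, Mul(-1, Mul(5, Pow(W, -1)))) = Add(5, Mul(-5, Pow(W, -1))))
Mul(-1, Mul(Add(Pow(Function('t')(Function('m')(-3, 5)), -1), -105), Add(3, Mul(Function('k')(-1, -5), 7)))) = Mul(-1, Mul(Add(Pow(Add(5, Mul(-5, Pow(Add(-2, Pow(-3, 2)), -1))), -1), -105), Add(3, Mul(Mul(-5, Add(6, -1)), 7)))) = Mul(-1, Mul(Add(Pow(Add(5, Mul(-5, Pow(Add(-2, 9), -1))), -1), -105), Add(3, Mul(Mul(-5, 5), 7)))) = Mul(-1, Mul(Add(Pow(Add(5, Mul(-5, Pow(7, -1))), -1), -105), Add(3, Mul(-25, 7)))) = Mul(-1, Mul(Add(Pow(Add(5, Mul(-5, Rational(1, 7))), -1), -105), Add(3, -175))) = Mul(-1, Mul(Add(Pow(Add(5, Rational(-5, 7)), -1), -105), -172)) = Mul(-1, Mul(Add(Pow(Rational(30, 7), -1), -105), -172)) = Mul(-1, Mul(Add(Rational(7, 30), -105), -172)) = Mul(-1, Mul(Rational(-3143, 30), -172)) = Mul(-1, Rational(270298, 15)) = Rational(-270298, 15)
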